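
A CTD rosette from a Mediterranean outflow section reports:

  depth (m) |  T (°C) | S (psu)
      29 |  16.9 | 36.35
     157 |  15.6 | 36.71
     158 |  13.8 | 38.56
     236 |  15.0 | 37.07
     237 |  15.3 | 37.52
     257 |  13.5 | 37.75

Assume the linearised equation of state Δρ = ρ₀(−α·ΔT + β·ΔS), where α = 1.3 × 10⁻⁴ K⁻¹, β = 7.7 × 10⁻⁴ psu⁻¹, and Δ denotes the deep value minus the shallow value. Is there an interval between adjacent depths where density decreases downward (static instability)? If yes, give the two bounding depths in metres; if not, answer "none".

158–236 m

Evaluate Δρ/ρ₀ = −αΔT + βΔS across each adjacent pair:
  29–157 m: −αΔT+βΔS = −(1.3 × 10⁻⁴)(-1.3)+(7.7 × 10⁻⁴)(+0.36) = 4.5 × 10⁻⁴ → stable
  157–158 m: −αΔT+βΔS = −(1.3 × 10⁻⁴)(-1.8)+(7.7 × 10⁻⁴)(+1.85) = 1.7 × 10⁻³ → stable
  158–236 m: −αΔT+βΔS = −(1.3 × 10⁻⁴)(+1.2)+(7.7 × 10⁻⁴)(-1.49) = -1.3 × 10⁻³ → UNSTABLE
  236–237 m: −αΔT+βΔS = −(1.3 × 10⁻⁴)(+0.3)+(7.7 × 10⁻⁴)(+0.45) = 3.1 × 10⁻⁴ → stable
  237–257 m: −αΔT+βΔS = −(1.3 × 10⁻⁴)(-1.8)+(7.7 × 10⁻⁴)(+0.23) = 4.1 × 10⁻⁴ → stable
The 158–236 m interval has Δρ < 0: lighter water underlies denser water.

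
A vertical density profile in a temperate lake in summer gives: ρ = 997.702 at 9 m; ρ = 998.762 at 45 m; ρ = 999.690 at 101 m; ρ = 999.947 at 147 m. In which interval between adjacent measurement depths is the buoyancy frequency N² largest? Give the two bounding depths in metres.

9–45 m

Compute the density gradient over each adjacent pair:
  9–45 m: Δρ/Δz = 1.060/36 = 0.029 kg m⁻⁴
  45–101 m: Δρ/Δz = 0.928/56 = 0.017 kg m⁻⁴
  101–147 m: Δρ/Δz = 0.257/46 = 5.6 × 10⁻³ kg m⁻⁴
The largest gradient is in the 9–45 m interval — the pycnocline.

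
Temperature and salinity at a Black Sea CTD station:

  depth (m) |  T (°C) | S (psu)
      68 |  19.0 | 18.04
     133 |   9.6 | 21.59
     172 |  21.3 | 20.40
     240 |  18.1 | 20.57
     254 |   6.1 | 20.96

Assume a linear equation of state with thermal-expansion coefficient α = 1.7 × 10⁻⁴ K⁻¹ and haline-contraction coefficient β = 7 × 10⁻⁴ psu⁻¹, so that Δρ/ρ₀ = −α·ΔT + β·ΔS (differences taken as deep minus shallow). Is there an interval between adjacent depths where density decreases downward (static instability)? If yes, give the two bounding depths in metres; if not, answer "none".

133–172 m

Evaluate Δρ/ρ₀ = −αΔT + βΔS across each adjacent pair:
  68–133 m: −αΔT+βΔS = −(1.7 × 10⁻⁴)(-9.4)+(7 × 10⁻⁴)(+3.55) = 4.1 × 10⁻³ → stable
  133–172 m: −αΔT+βΔS = −(1.7 × 10⁻⁴)(+11.7)+(7 × 10⁻⁴)(-1.19) = -2.8 × 10⁻³ → UNSTABLE
  172–240 m: −αΔT+βΔS = −(1.7 × 10⁻⁴)(-3.2)+(7 × 10⁻⁴)(+0.17) = 6.6 × 10⁻⁴ → stable
  240–254 m: −αΔT+βΔS = −(1.7 × 10⁻⁴)(-12.0)+(7 × 10⁻⁴)(+0.39) = 2.3 × 10⁻³ → stable
The 133–172 m interval has Δρ < 0: lighter water underlies denser water.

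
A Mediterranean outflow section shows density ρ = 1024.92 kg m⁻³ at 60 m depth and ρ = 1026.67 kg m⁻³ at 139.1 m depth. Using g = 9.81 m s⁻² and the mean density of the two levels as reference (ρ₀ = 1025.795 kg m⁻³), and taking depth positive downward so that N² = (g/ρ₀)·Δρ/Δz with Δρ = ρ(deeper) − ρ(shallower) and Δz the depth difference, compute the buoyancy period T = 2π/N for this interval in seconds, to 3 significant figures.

432 s

Δρ = 1026.67 − 1024.92 = 1.75 kg m⁻³ over Δz = 139.1 − 60 = 79.1 m.
N² = (9.81/1025.795) × (1.75/79.1) = 2.1158 × 10⁻⁴ s⁻².
N = √(2.1158 × 10⁻⁴) = 0.014546 rad s⁻¹, so T = 2π/N = 431.95 s ≈ 432 s.
Since Δρ > 0 the layer is stably stratified.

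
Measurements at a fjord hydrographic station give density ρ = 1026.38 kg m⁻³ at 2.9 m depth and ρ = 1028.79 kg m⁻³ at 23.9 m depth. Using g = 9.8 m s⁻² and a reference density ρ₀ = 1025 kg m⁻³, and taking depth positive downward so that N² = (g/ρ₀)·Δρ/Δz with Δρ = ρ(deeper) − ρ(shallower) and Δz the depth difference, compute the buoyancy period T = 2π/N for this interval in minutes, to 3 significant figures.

Δρ = 1028.79 − 1026.38 = 2.41 kg m⁻³ over Δz = 23.9 − 2.9 = 21 m.
N² = (9.8/1025) × (2.41/21) = 1.0972 × 10⁻³ s⁻².
N = √(1.0972 × 10⁻³) = 0.033124 rad s⁻¹, so T = 2π/N = 189.69 s = 3.1615 min ≈ 3.16 min.

3.16 min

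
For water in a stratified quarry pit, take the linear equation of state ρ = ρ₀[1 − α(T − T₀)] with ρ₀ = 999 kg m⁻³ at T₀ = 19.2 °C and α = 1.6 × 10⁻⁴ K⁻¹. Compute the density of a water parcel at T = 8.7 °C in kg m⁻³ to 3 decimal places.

T − T₀ = -10.5 K.
Bracket = 1 − α·(-10.5) = 1 + (1.68 × 10⁻³) = 1.0016800.
ρ = 999 × 1.0016800 = 1000.678 kg m⁻³.

1000.678 kg m⁻³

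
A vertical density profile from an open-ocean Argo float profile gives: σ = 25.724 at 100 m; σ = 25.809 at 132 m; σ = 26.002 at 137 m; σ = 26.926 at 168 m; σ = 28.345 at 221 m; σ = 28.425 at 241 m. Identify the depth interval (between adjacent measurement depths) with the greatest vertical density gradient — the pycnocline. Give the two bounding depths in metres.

Compute the density gradient over each adjacent pair:
  100–132 m: Δρ/Δz = 0.085/32 = 2.7 × 10⁻³ kg m⁻⁴
  132–137 m: Δρ/Δz = 0.193/5 = 0.039 kg m⁻⁴
  137–168 m: Δρ/Δz = 0.924/31 = 0.030 kg m⁻⁴
  168–221 m: Δρ/Δz = 1.419/53 = 0.027 kg m⁻⁴
  221–241 m: Δρ/Δz = 0.080/20 = 4.0 × 10⁻³ kg m⁻⁴
The largest gradient is in the 132–137 m interval — the pycnocline.

132–137 m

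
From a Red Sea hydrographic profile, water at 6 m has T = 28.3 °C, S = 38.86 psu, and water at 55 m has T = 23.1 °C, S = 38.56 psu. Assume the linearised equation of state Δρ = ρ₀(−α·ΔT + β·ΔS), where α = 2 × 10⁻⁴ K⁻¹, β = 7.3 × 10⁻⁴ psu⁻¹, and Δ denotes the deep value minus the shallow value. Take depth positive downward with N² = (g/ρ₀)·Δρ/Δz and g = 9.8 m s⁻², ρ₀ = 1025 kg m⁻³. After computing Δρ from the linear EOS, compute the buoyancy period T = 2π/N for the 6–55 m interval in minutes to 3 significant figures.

ΔT = -5.2 K, ΔS = -0.30 psu (deep − shallow).
Δρ/ρ₀ = −αΔT + βΔS = 1.04 × 10⁻³ − 2.19 × 10⁻⁴ = 8.21 × 10⁻⁴, so Δρ ≈ 0.8415 kg m⁻³.
N² = (g/ρ₀)·Δρ/Δz = g·(Δρ/ρ₀)/Δz = 9.8 × 8.21 × 10⁻⁴ / 49 = 1.6420 × 10⁻⁴ s⁻².
N = √(1.6420 × 10⁻⁴) = 0.012814 rad s⁻¹ → T = 2π/N = 490.34 s = 8.1723 min ≈ 8.17 min.

8.17 min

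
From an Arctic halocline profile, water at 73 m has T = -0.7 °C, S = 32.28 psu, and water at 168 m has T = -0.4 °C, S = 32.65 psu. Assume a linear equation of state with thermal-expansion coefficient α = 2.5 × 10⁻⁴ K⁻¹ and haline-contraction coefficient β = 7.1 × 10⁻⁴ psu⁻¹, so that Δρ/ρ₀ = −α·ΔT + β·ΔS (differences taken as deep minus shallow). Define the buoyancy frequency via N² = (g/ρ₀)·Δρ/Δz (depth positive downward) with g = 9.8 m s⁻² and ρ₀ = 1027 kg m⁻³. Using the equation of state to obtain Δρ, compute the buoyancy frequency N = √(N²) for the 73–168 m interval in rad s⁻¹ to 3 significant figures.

4.40 × 10⁻³ rad s⁻¹

ΔT = +0.3 K, ΔS = +0.37 psu (deep − shallow).
Δρ/ρ₀ = −αΔT + βΔS = -7.50 × 10⁻⁵ + 2.627 × 10⁻⁴ = 1.877 × 10⁻⁴, so Δρ ≈ 0.1928 kg m⁻³.
N² = (g/ρ₀)·Δρ/Δz = g·(Δρ/ρ₀)/Δz = 9.8 × 1.877 × 10⁻⁴ / 95 = 1.9363 × 10⁻⁵ s⁻².
N = √(1.9363 × 10⁻⁵) = 4.4003 × 10⁻³ rad s⁻¹ ≈ 4.40 × 10⁻³ rad s⁻¹.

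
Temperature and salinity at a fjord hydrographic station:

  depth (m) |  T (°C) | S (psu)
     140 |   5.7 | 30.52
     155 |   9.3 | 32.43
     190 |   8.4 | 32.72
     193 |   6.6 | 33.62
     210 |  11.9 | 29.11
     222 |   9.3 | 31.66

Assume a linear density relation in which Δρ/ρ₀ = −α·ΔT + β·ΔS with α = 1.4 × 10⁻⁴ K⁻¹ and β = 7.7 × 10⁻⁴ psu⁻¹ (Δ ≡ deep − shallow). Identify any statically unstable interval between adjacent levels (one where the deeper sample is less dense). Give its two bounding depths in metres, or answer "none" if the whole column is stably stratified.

193–210 m

Evaluate Δρ/ρ₀ = −αΔT + βΔS across each adjacent pair:
  140–155 m: −αΔT+βΔS = −(1.4 × 10⁻⁴)(+3.6)+(7.7 × 10⁻⁴)(+1.91) = 9.7 × 10⁻⁴ → stable
  155–190 m: −αΔT+βΔS = −(1.4 × 10⁻⁴)(-0.9)+(7.7 × 10⁻⁴)(+0.29) = 3.5 × 10⁻⁴ → stable
  190–193 m: −αΔT+βΔS = −(1.4 × 10⁻⁴)(-1.8)+(7.7 × 10⁻⁴)(+0.90) = 9.4 × 10⁻⁴ → stable
  193–210 m: −αΔT+βΔS = −(1.4 × 10⁻⁴)(+5.3)+(7.7 × 10⁻⁴)(-4.51) = -4.2 × 10⁻³ → UNSTABLE
  210–222 m: −αΔT+βΔS = −(1.4 × 10⁻⁴)(-2.6)+(7.7 × 10⁻⁴)(+2.55) = 2.3 × 10⁻³ → stable
The 193–210 m interval has Δρ < 0: lighter water underlies denser water.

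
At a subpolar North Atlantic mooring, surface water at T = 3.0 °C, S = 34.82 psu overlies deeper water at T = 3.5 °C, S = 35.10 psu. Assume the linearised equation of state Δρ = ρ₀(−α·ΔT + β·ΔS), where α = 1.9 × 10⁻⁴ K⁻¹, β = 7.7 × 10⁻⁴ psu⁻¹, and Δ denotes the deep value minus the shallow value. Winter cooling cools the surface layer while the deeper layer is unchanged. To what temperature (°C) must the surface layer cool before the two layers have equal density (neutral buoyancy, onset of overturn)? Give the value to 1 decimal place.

2.4 °C

Neutral buoyancy requires Δρ = 0, i.e. −α(T_deep − T_surf′) + β(S_deep − S_surf) = 0.
T_surf′ = T_deep − (β/α)·ΔS = 3.5 − (7.7 × 10⁻⁴/1.9 × 10⁻⁴)·(+0.28) = 2.365 °C.
Cooling required: 3.0 − (2.365) = 0.635 °C.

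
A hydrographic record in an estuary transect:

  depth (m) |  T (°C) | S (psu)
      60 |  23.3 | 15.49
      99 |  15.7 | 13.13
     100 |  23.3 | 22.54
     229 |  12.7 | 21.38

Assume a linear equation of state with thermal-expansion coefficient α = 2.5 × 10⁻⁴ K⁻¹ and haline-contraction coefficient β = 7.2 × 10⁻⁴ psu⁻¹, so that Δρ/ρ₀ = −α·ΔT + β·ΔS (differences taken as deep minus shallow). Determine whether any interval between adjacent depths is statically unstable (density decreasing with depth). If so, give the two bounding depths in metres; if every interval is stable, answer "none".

Evaluate Δρ/ρ₀ = −αΔT + βΔS across each adjacent pair:
  60–99 m: −αΔT+βΔS = −(2.5 × 10⁻⁴)(-7.6)+(7.2 × 10⁻⁴)(-2.36) = 2.0 × 10⁻⁴ → stable
  99–100 m: −αΔT+βΔS = −(2.5 × 10⁻⁴)(+7.6)+(7.2 × 10⁻⁴)(+9.41) = 4.9 × 10⁻³ → stable
  100–229 m: −αΔT+βΔS = −(2.5 × 10⁻⁴)(-10.6)+(7.2 × 10⁻⁴)(-1.16) = 1.8 × 10⁻³ → stable
Every interval has Δρ > 0: the column is stably stratified throughout.

none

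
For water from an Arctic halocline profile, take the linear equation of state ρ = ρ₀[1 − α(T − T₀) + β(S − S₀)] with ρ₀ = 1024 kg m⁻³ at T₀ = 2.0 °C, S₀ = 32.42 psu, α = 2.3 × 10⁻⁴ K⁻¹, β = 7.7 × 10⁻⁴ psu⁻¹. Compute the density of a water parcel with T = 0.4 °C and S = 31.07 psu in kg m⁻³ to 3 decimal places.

T − T₀ = -1.6 K, S − S₀ = -1.35 psu.
Bracket = 1 − α·(-1.6) + β·(-1.35) = 1 + (-6.715 × 10⁻⁴) = 0.9993285.
ρ = 1024 × 0.9993285 = 1023.312 kg m⁻³.

1023.312 kg m⁻³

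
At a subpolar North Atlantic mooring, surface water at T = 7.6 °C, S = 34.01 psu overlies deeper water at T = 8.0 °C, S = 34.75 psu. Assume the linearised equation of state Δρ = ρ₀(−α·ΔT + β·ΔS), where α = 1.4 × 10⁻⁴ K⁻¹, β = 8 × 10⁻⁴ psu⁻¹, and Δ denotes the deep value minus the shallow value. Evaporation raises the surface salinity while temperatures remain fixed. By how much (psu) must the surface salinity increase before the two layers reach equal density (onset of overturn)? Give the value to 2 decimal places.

Neutral buoyancy requires −α(T_deep − T_surf) + β(S_deep − S_surf′) = 0.
S_surf′ = S_deep − (α/β)·ΔT = 34.75 − (1.4 × 10⁻⁴/8 × 10⁻⁴)·(+0.4) = 34.6800 psu.
Increase required: 34.6800 − 34.01 = 0.6700 psu.

0.67 psu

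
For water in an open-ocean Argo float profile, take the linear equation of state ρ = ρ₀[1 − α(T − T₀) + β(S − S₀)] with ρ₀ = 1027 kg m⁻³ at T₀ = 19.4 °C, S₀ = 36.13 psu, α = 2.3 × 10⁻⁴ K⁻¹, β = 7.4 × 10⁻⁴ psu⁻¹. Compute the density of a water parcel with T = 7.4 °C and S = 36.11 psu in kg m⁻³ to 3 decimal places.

T − T₀ = -12.0 K, S − S₀ = -0.02 psu.
Bracket = 1 − α·(-12.0) + β·(-0.02) = 1 + (2.7452 × 10⁻³) = 1.0027452.
ρ = 1027 × 1.0027452 = 1029.819 kg m⁻³.

1029.819 kg m⁻³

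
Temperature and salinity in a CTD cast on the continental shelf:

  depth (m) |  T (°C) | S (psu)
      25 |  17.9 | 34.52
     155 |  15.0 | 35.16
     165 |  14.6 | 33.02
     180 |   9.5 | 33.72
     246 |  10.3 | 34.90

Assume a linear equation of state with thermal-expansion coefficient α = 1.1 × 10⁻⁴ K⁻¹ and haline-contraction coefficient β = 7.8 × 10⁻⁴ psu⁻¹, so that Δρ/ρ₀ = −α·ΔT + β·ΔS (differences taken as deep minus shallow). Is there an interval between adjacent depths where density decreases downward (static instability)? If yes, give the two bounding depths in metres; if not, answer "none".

155–165 m

Evaluate Δρ/ρ₀ = −αΔT + βΔS across each adjacent pair:
  25–155 m: −αΔT+βΔS = −(1.1 × 10⁻⁴)(-2.9)+(7.8 × 10⁻⁴)(+0.64) = 8.2 × 10⁻⁴ → stable
  155–165 m: −αΔT+βΔS = −(1.1 × 10⁻⁴)(-0.4)+(7.8 × 10⁻⁴)(-2.14) = -1.6 × 10⁻³ → UNSTABLE
  165–180 m: −αΔT+βΔS = −(1.1 × 10⁻⁴)(-5.1)+(7.8 × 10⁻⁴)(+0.70) = 1.1 × 10⁻³ → stable
  180–246 m: −αΔT+βΔS = −(1.1 × 10⁻⁴)(+0.8)+(7.8 × 10⁻⁴)(+1.18) = 8.3 × 10⁻⁴ → stable
The 155–165 m interval has Δρ < 0: lighter water underlies denser water.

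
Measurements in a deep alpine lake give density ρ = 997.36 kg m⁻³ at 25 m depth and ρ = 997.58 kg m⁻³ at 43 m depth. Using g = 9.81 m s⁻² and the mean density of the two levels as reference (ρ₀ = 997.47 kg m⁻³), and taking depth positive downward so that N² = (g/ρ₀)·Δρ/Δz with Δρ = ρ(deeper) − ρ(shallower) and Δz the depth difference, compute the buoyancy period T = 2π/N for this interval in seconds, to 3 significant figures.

573 s

Δρ = 997.58 − 997.36 = 0.22 kg m⁻³ over Δz = 43 − 25 = 18 m.
N² = (9.81/997.47) × (0.22/18) = 1.2020 × 10⁻⁴ s⁻².
N = √(1.2020 × 10⁻⁴) = 0.010964 rad s⁻¹, so T = 2π/N = 573.07 s ≈ 573 s.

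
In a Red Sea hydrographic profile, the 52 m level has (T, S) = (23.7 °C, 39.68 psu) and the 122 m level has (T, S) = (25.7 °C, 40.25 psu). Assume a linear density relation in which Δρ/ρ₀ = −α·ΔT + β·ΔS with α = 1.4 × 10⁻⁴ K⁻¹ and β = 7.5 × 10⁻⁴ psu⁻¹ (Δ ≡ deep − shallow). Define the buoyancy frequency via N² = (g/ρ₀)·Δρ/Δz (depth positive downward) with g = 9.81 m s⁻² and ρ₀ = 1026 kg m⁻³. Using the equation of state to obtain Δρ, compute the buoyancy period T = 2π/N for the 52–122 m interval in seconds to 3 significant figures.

ΔT = +2.0 K, ΔS = +0.57 psu (deep − shallow).
Δρ/ρ₀ = −αΔT + βΔS = -2.80 × 10⁻⁴ + 4.275 × 10⁻⁴ = 1.475 × 10⁻⁴, so Δρ ≈ 0.1513 kg m⁻³.
N² = (g/ρ₀)·Δρ/Δz = g·(Δρ/ρ₀)/Δz = 9.81 × 1.475 × 10⁻⁴ / 70 = 2.0671 × 10⁻⁵ s⁻².
N = √(2.0671 × 10⁻⁵) = 4.5465 × 10⁻³ rad s⁻¹ → T = 2π/N = 1.3820 × 10³ s ≈ 1.38 × 10³ s.

1.38 × 10³ s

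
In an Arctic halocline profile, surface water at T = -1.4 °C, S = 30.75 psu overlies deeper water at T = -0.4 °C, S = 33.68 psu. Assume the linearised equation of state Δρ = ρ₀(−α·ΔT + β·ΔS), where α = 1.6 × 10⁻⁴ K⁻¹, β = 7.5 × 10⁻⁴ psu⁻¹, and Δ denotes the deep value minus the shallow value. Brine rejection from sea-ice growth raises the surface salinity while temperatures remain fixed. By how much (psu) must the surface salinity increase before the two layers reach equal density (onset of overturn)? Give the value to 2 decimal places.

Neutral buoyancy requires −α(T_deep − T_surf) + β(S_deep − S_surf′) = 0.
S_surf′ = S_deep − (α/β)·ΔT = 33.68 − (1.6 × 10⁻⁴/7.5 × 10⁻⁴)·(+1.0) = 33.4667 psu.
Increase required: 33.4667 − 30.75 = 2.7167 psu.

2.72 psu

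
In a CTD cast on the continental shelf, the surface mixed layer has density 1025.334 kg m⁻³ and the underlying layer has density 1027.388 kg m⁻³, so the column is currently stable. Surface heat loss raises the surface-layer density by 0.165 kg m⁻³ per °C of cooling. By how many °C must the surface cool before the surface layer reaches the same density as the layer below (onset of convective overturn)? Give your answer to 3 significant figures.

Density deficit of the surface layer: 1027.388 − 1025.334 = 2.054 kg m⁻³.
Required change = 2.054 / 0.165 = 12.4 °C.

12.4 °C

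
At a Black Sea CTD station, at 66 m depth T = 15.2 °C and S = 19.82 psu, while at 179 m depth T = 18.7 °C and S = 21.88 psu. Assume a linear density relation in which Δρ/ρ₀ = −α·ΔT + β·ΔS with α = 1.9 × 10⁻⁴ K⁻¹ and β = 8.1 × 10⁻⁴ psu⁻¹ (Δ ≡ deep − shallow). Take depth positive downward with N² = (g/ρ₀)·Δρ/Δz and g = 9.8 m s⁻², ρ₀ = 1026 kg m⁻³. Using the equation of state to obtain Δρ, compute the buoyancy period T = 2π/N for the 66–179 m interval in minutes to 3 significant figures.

ΔT = +3.5 K, ΔS = +2.06 psu (deep − shallow).
Δρ/ρ₀ = −αΔT + βΔS = -6.65 × 10⁻⁴ + 1.6686 × 10⁻³ = 1.0036 × 10⁻³, so Δρ ≈ 1.030 kg m⁻³.
N² = (g/ρ₀)·Δρ/Δz = g·(Δρ/ρ₀)/Δz = 9.8 × 1.0036 × 10⁻³ / 113 = 8.7038 × 10⁻⁵ s⁻².
N = √(8.7038 × 10⁻⁵) = 9.3294 × 10⁻³ rad s⁻¹ → T = 2π/N = 673.48 s = 11.225 min ≈ 11.2 min.

11.2 min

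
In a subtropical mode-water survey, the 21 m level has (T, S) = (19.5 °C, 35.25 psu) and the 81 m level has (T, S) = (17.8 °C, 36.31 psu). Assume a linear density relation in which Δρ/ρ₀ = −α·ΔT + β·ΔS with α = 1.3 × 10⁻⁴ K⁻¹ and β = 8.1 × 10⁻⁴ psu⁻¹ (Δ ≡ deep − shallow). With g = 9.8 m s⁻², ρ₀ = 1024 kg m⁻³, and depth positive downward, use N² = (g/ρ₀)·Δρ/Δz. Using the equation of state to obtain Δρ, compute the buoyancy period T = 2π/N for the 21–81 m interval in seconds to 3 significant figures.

ΔT = -1.7 K, ΔS = +1.06 psu (deep − shallow).
Δρ/ρ₀ = −αΔT + βΔS = 2.21 × 10⁻⁴ + 8.586 × 10⁻⁴ = 1.0796 × 10⁻³, so Δρ ≈ 1.106 kg m⁻³.
N² = (g/ρ₀)·Δρ/Δz = g·(Δρ/ρ₀)/Δz = 9.8 × 1.0796 × 10⁻³ / 60 = 1.7633 × 10⁻⁴ s⁻².
N = √(1.7633 × 10⁻⁴) = 0.013279 rad s⁻¹ → T = 2π/N = 473.17 s ≈ 473 s.

473 s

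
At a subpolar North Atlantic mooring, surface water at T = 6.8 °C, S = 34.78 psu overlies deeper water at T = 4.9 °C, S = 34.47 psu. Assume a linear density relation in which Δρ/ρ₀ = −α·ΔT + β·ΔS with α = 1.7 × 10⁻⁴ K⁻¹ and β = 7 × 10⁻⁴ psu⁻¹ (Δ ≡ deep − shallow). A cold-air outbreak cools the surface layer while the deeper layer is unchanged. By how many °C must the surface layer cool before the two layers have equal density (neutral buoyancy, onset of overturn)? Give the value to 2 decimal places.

Neutral buoyancy requires Δρ = 0, i.e. −α(T_deep − T_surf′) + β(S_deep − S_surf) = 0.
T_surf′ = T_deep − (β/α)·ΔS = 4.9 − (7 × 10⁻⁴/1.7 × 10⁻⁴)·(-0.31) = 6.1765 °C.
Cooling required: 6.8 − (6.1765) = 0.6235 °C.

0.62 °C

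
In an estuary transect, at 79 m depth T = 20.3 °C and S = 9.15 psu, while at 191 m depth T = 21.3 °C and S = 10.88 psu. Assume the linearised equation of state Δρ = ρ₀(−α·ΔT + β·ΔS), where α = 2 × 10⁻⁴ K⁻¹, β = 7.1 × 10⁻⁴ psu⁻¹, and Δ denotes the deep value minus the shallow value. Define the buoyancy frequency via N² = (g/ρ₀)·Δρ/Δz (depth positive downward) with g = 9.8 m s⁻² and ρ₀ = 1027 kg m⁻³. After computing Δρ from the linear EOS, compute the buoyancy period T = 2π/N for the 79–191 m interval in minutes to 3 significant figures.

11.0 min

ΔT = +1.0 K, ΔS = +1.73 psu (deep − shallow).
Δρ/ρ₀ = −αΔT + βΔS = -2.00 × 10⁻⁴ + 1.2283 × 10⁻³ = 1.0283 × 10⁻³, so Δρ ≈ 1.056 kg m⁻³.
N² = (g/ρ₀)·Δρ/Δz = g·(Δρ/ρ₀)/Δz = 9.8 × 1.0283 × 10⁻³ / 112 = 8.9976 × 10⁻⁵ s⁻².
N = √(8.9976 × 10⁻⁵) = 9.4856 × 10⁻³ rad s⁻¹ → T = 2π/N = 662.39 s = 11.040 min ≈ 11.0 min.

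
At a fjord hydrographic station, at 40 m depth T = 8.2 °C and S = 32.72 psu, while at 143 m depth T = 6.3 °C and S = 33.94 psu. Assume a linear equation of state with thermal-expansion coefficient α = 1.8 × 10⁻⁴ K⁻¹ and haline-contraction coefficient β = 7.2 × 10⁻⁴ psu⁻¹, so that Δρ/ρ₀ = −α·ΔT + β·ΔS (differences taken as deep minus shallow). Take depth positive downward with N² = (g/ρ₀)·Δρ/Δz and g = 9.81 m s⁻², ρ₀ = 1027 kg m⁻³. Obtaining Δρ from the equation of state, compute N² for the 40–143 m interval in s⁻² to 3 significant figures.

1.16 × 10⁻⁴ s⁻²

ΔT = -1.9 K, ΔS = +1.22 psu (deep − shallow).
Δρ/ρ₀ = −αΔT + βΔS = 3.42 × 10⁻⁴ + 8.784 × 10⁻⁴ = 1.2204 × 10⁻³, so Δρ ≈ 1.253 kg m⁻³.
N² = (g/ρ₀)·Δρ/Δz = g·(Δρ/ρ₀)/Δz = 9.81 × 1.2204 × 10⁻³ / 103 = 1.1623 × 10⁻⁴ s⁻² ≈ 1.16 × 10⁻⁴ s⁻².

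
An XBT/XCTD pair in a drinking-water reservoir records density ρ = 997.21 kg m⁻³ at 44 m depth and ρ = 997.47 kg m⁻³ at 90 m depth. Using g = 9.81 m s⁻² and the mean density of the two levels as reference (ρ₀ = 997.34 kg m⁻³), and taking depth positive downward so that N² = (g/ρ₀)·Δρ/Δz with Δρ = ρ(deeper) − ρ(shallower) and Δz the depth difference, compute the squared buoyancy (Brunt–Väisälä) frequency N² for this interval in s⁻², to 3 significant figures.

Δρ = 997.47 − 997.21 = 0.26 kg m⁻³ over Δz = 90 − 44 = 46 m.
N² = (9.81/997.34) × (0.26/46) = 5.5596 × 10⁻⁵ s⁻² ≈ 5.56 × 10⁻⁵ s⁻².
N² > 0, so the interval is statically stable.

5.56 × 10⁻⁵ s⁻²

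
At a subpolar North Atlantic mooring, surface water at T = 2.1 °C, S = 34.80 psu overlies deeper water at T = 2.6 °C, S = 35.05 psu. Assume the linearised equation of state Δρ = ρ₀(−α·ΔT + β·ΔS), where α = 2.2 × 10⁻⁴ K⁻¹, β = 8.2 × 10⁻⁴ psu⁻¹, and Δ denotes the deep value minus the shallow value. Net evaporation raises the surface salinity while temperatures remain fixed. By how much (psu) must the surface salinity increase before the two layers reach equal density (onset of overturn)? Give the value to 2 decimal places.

0.12 psu

Neutral buoyancy requires −α(T_deep − T_surf) + β(S_deep − S_surf′) = 0.
S_surf′ = S_deep − (α/β)·ΔT = 35.05 − (2.2 × 10⁻⁴/8.2 × 10⁻⁴)·(+0.5) = 34.9159 psu.
Increase required: 34.9159 − 34.80 = 0.1159 psu.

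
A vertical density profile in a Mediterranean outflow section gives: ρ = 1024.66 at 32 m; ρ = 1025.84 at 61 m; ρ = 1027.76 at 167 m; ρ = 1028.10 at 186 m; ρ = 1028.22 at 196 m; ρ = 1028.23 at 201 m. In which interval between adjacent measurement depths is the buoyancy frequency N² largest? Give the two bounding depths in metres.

Compute the density gradient over each adjacent pair:
  32–61 m: Δρ/Δz = 1.18/29 = 0.041 kg m⁻⁴
  61–167 m: Δρ/Δz = 1.92/106 = 0.018 kg m⁻⁴
  167–186 m: Δρ/Δz = 0.34/19 = 0.018 kg m⁻⁴
  186–196 m: Δρ/Δz = 0.12/10 = 0.012 kg m⁻⁴
  196–201 m: Δρ/Δz = 0.01/5 = 2.0 × 10⁻³ kg m⁻⁴
The largest gradient is in the 32–61 m interval — the pycnocline.

32–61 m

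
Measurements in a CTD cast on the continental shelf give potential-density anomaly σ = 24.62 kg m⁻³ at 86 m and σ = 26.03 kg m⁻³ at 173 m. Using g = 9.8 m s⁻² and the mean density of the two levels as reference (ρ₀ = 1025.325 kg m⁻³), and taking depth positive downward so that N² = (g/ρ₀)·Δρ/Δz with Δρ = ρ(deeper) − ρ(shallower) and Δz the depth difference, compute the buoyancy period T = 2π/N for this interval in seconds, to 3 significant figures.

Δρ = 1026.03 − 1024.62 = 1.41 kg m⁻³ over Δz = 173 − 86 = 87 m.
N² = (9.8/1025.325) × (1.41/87) = 1.5490 × 10⁻⁴ s⁻².
N = √(1.5490 × 10⁻⁴) = 0.012446 rad s⁻¹, so T = 2π/N = 504.84 s ≈ 505 s.

505 s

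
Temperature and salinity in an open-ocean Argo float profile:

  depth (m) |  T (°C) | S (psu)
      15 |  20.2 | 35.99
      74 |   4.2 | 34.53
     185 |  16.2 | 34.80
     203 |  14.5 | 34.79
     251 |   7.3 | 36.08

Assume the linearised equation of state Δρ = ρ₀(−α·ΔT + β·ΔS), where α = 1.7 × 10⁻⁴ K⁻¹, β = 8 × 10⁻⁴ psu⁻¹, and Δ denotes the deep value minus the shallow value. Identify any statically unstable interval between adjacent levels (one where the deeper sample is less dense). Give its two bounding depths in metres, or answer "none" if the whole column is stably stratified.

74–185 m

Evaluate Δρ/ρ₀ = −αΔT + βΔS across each adjacent pair:
  15–74 m: −αΔT+βΔS = −(1.7 × 10⁻⁴)(-16.0)+(8 × 10⁻⁴)(-1.46) = 1.6 × 10⁻³ → stable
  74–185 m: −αΔT+βΔS = −(1.7 × 10⁻⁴)(+12.0)+(8 × 10⁻⁴)(+0.27) = -1.8 × 10⁻³ → UNSTABLE
  185–203 m: −αΔT+βΔS = −(1.7 × 10⁻⁴)(-1.7)+(8 × 10⁻⁴)(-0.01) = 2.8 × 10⁻⁴ → stable
  203–251 m: −αΔT+βΔS = −(1.7 × 10⁻⁴)(-7.2)+(8 × 10⁻⁴)(+1.29) = 2.3 × 10⁻³ → stable
The 74–185 m interval has Δρ < 0: lighter water underlies denser water.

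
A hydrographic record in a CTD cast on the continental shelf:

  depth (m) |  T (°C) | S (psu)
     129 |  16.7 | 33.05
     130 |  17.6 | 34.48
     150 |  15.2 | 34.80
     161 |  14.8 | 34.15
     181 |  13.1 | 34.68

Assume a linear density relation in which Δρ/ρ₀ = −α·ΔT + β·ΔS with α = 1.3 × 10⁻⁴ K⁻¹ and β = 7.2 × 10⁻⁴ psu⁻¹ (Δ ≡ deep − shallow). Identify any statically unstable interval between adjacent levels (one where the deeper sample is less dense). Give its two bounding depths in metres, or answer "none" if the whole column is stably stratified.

Evaluate Δρ/ρ₀ = −αΔT + βΔS across each adjacent pair:
  129–130 m: −αΔT+βΔS = −(1.3 × 10⁻⁴)(+0.9)+(7.2 × 10⁻⁴)(+1.43) = 9.1 × 10⁻⁴ → stable
  130–150 m: −αΔT+βΔS = −(1.3 × 10⁻⁴)(-2.4)+(7.2 × 10⁻⁴)(+0.32) = 5.4 × 10⁻⁴ → stable
  150–161 m: −αΔT+βΔS = −(1.3 × 10⁻⁴)(-0.4)+(7.2 × 10⁻⁴)(-0.65) = -4.2 × 10⁻⁴ → UNSTABLE
  161–181 m: −αΔT+βΔS = −(1.3 × 10⁻⁴)(-1.7)+(7.2 × 10⁻⁴)(+0.53) = 6.0 × 10⁻⁴ → stable
The 150–161 m interval has Δρ < 0: lighter water underlies denser water.

150–161 m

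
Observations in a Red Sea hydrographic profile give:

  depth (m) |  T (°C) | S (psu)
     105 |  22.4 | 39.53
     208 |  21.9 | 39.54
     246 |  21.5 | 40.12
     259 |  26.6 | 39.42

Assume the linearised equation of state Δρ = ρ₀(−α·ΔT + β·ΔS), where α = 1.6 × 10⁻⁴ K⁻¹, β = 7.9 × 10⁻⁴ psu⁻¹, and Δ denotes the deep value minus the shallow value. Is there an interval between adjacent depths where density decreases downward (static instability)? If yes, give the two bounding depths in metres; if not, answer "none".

246–259 m

Evaluate Δρ/ρ₀ = −αΔT + βΔS across each adjacent pair:
  105–208 m: −αΔT+βΔS = −(1.6 × 10⁻⁴)(-0.5)+(7.9 × 10⁻⁴)(+0.01) = 8.8 × 10⁻⁵ → stable
  208–246 m: −αΔT+βΔS = −(1.6 × 10⁻⁴)(-0.4)+(7.9 × 10⁻⁴)(+0.58) = 5.2 × 10⁻⁴ → stable
  246–259 m: −αΔT+βΔS = −(1.6 × 10⁻⁴)(+5.1)+(7.9 × 10⁻⁴)(-0.70) = -1.4 × 10⁻³ → UNSTABLE
The 246–259 m interval has Δρ < 0: lighter water underlies denser water.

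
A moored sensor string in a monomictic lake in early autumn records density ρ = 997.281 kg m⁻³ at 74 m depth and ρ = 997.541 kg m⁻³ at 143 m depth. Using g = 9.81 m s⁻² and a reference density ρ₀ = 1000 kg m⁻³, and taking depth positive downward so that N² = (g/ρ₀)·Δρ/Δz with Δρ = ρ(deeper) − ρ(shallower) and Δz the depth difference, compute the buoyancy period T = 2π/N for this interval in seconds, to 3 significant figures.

1.03 × 10³ s

Δρ = 997.541 − 997.281 = 0.260 kg m⁻³ over Δz = 143 − 74 = 69 m.
N² = (9.81/1000) × (0.260/69) = 3.6965 × 10⁻⁵ s⁻².
N = √(3.6965 × 10⁻⁵) = 6.0799 × 10⁻³ rad s⁻¹, so T = 2π/N = 1.0334 × 10³ s ≈ 1.03 × 10³ s.
A positive N² confirms static stability across the interval.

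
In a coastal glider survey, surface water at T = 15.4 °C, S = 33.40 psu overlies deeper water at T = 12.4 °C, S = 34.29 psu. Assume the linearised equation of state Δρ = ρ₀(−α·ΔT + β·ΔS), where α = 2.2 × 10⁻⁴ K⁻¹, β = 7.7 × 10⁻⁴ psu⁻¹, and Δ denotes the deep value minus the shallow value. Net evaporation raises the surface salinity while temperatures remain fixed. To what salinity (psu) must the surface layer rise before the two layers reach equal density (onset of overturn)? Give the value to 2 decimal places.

Neutral buoyancy requires −α(T_deep − T_surf) + β(S_deep − S_surf′) = 0.
S_surf′ = S_deep − (α/β)·ΔT = 34.29 − (2.2 × 10⁻⁴/7.7 × 10⁻⁴)·(-3.0) = 35.1471 psu.
Increase required: 35.1471 − 33.40 = 1.7471 psu.

35.15 psu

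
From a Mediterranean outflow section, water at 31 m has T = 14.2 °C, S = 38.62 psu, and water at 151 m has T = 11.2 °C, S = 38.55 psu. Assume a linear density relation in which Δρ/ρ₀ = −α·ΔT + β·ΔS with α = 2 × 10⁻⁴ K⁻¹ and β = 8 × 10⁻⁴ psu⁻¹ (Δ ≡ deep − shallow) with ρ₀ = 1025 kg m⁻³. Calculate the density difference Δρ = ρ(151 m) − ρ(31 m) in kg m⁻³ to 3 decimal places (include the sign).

+0.558 kg m⁻³

ΔT = -3.0 K, ΔS = -0.07 psu (deep − shallow).
Δρ/ρ₀ = −(2 × 10⁻⁴)(-3.0) + (8 × 10⁻⁴)(-0.07) = 5.44 × 10⁻⁴.
Δρ = 1025 × (5.44 × 10⁻⁴) = +0.558 kg m⁻³.
Positive Δρ: denser below, stable.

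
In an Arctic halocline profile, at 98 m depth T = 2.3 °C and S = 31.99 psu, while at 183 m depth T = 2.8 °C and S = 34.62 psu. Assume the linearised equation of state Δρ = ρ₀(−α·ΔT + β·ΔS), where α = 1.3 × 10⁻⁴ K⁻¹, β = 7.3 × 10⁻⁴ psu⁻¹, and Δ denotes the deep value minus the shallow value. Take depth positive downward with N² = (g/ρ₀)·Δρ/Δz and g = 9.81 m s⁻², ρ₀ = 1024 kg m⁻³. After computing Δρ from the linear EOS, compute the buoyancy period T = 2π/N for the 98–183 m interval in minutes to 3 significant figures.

7.16 min

ΔT = +0.5 K, ΔS = +2.63 psu (deep − shallow).
Δρ/ρ₀ = −αΔT + βΔS = -6.50 × 10⁻⁵ + 1.9199 × 10⁻³ = 1.8549 × 10⁻³, so Δρ ≈ 1.899 kg m⁻³.
N² = (g/ρ₀)·Δρ/Δz = g·(Δρ/ρ₀)/Δz = 9.81 × 1.8549 × 10⁻³ / 85 = 2.1408 × 10⁻⁴ s⁻².
N = √(2.1408 × 10⁻⁴) = 0.014631 rad s⁻¹ → T = 2π/N = 429.44 s = 7.1573 min ≈ 7.16 min.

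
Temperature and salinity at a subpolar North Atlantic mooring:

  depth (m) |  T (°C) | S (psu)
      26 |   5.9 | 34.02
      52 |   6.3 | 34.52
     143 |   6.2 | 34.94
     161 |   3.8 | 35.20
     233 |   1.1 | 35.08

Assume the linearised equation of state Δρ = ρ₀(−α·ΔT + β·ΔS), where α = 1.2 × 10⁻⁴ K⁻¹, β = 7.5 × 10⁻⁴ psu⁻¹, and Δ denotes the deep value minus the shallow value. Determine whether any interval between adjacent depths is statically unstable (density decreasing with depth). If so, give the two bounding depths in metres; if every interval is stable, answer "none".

none

Evaluate Δρ/ρ₀ = −αΔT + βΔS across each adjacent pair:
  26–52 m: −αΔT+βΔS = −(1.2 × 10⁻⁴)(+0.4)+(7.5 × 10⁻⁴)(+0.50) = 3.3 × 10⁻⁴ → stable
  52–143 m: −αΔT+βΔS = −(1.2 × 10⁻⁴)(-0.1)+(7.5 × 10⁻⁴)(+0.42) = 3.3 × 10⁻⁴ → stable
  143–161 m: −αΔT+βΔS = −(1.2 × 10⁻⁴)(-2.4)+(7.5 × 10⁻⁴)(+0.26) = 4.8 × 10⁻⁴ → stable
  161–233 m: −αΔT+βΔS = −(1.2 × 10⁻⁴)(-2.7)+(7.5 × 10⁻⁴)(-0.12) = 2.3 × 10⁻⁴ → stable
Every interval has Δρ > 0: the column is stably stratified throughout.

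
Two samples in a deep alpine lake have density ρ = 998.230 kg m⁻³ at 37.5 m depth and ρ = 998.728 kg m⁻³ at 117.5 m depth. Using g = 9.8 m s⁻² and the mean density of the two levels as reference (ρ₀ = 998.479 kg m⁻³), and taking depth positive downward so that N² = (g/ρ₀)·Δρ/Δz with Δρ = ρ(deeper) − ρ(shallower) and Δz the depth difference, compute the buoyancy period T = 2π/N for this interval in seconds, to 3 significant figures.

Δρ = 998.728 − 998.230 = 0.498 kg m⁻³ over Δz = 117.5 − 37.5 = 80 m.
N² = (9.8/998.479) × (0.498/80) = 6.1098 × 10⁻⁵ s⁻².
N = √(6.1098 × 10⁻⁵) = 7.8165 × 10⁻³ rad s⁻¹, so T = 2π/N = 803.84 s ≈ 804 s.

804 s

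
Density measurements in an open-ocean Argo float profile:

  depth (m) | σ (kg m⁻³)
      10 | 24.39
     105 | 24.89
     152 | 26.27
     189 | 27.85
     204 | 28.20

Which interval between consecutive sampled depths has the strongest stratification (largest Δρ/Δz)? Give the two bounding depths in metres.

152–189 m

Compute the density gradient over each adjacent pair:
  10–105 m: Δρ/Δz = 0.50/95 = 5.3 × 10⁻³ kg m⁻⁴
  105–152 m: Δρ/Δz = 1.38/47 = 0.029 kg m⁻⁴
  152–189 m: Δρ/Δz = 1.58/37 = 0.043 kg m⁻⁴
  189–204 m: Δρ/Δz = 0.35/15 = 0.023 kg m⁻⁴
The largest gradient is in the 152–189 m interval — the pycnocline.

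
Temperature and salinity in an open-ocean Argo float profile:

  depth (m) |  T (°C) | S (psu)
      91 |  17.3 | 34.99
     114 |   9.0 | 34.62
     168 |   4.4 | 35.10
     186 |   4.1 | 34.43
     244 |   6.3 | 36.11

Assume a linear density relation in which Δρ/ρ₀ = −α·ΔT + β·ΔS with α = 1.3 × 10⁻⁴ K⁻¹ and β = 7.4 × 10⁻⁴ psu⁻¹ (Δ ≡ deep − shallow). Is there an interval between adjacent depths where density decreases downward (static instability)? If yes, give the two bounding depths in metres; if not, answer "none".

Evaluate Δρ/ρ₀ = −αΔT + βΔS across each adjacent pair:
  91–114 m: −αΔT+βΔS = −(1.3 × 10⁻⁴)(-8.3)+(7.4 × 10⁻⁴)(-0.37) = 8.1 × 10⁻⁴ → stable
  114–168 m: −αΔT+βΔS = −(1.3 × 10⁻⁴)(-4.6)+(7.4 × 10⁻⁴)(+0.48) = 9.5 × 10⁻⁴ → stable
  168–186 m: −αΔT+βΔS = −(1.3 × 10⁻⁴)(-0.3)+(7.4 × 10⁻⁴)(-0.67) = -4.6 × 10⁻⁴ → UNSTABLE
  186–244 m: −αΔT+βΔS = −(1.3 × 10⁻⁴)(+2.2)+(7.4 × 10⁻⁴)(+1.68) = 9.6 × 10⁻⁴ → stable
The 168–186 m interval has Δρ < 0: lighter water underlies denser water.

168–186 m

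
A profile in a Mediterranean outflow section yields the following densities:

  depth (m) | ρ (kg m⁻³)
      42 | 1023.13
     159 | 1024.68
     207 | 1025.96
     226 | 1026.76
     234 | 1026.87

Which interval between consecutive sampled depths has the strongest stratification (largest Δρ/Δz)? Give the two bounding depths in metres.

Compute the density gradient over each adjacent pair:
  42–159 m: Δρ/Δz = 1.55/117 = 0.013 kg m⁻⁴
  159–207 m: Δρ/Δz = 1.28/48 = 0.027 kg m⁻⁴
  207–226 m: Δρ/Δz = 0.80/19 = 0.042 kg m⁻⁴
  226–234 m: Δρ/Δz = 0.11/8 = 0.014 kg m⁻⁴
The largest gradient is in the 207–226 m interval — the pycnocline.

207–226 m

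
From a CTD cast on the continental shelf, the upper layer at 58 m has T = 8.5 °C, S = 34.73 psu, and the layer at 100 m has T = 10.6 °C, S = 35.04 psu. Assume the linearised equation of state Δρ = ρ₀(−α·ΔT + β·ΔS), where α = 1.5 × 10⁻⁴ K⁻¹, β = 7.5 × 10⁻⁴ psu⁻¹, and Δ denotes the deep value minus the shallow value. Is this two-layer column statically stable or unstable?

ΔT = 10.6 − 8.5 = +2.1 K and ΔS = 35.04 − 34.73 = +0.31 psu (deep − shallow).
−αΔT = -3.15 × 10⁻⁴; βΔS = 2.325 × 10⁻⁴; sum Δρ/ρ₀ = -8.25 × 10⁻⁵.
Δρ/ρ₀ < 0, so Δρ < 0: deeper water is lighter → statically unstable; the column would overturn.

unstable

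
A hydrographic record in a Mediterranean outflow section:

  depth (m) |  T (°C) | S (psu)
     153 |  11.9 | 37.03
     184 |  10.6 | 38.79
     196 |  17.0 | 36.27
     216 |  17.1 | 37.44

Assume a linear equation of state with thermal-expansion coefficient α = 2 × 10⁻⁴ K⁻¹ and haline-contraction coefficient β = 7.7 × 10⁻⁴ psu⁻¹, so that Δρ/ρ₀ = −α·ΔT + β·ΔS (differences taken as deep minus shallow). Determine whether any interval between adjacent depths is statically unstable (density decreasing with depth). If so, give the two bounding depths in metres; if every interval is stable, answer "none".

Evaluate Δρ/ρ₀ = −αΔT + βΔS across each adjacent pair:
  153–184 m: −αΔT+βΔS = −(2 × 10⁻⁴)(-1.3)+(7.7 × 10⁻⁴)(+1.76) = 1.6 × 10⁻³ → stable
  184–196 m: −αΔT+βΔS = −(2 × 10⁻⁴)(+6.4)+(7.7 × 10⁻⁴)(-2.52) = -3.2 × 10⁻³ → UNSTABLE
  196–216 m: −αΔT+βΔS = −(2 × 10⁻⁴)(+0.1)+(7.7 × 10⁻⁴)(+1.17) = 8.8 × 10⁻⁴ → stable
The 184–196 m interval has Δρ < 0: lighter water underlies denser water.

184–196 m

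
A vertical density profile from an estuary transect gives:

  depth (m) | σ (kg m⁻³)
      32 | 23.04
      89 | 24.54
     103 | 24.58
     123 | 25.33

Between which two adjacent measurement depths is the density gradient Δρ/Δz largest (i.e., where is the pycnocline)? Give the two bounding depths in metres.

Compute the density gradient over each adjacent pair:
  32–89 m: Δρ/Δz = 1.50/57 = 0.026 kg m⁻⁴
  89–103 m: Δρ/Δz = 0.04/14 = 2.9 × 10⁻³ kg m⁻⁴
  103–123 m: Δρ/Δz = 0.75/20 = 0.037 kg m⁻⁴
The largest gradient is in the 103–123 m interval — the pycnocline.

103–123 m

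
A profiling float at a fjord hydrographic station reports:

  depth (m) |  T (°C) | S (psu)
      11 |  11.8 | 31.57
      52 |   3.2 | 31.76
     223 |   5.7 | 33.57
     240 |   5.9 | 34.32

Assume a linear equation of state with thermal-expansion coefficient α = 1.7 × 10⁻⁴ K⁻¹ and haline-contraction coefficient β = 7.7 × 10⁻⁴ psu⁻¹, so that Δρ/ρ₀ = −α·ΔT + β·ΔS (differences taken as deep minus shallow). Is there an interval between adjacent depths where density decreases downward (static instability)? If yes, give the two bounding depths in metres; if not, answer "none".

none

Evaluate Δρ/ρ₀ = −αΔT + βΔS across each adjacent pair:
  11–52 m: −αΔT+βΔS = −(1.7 × 10⁻⁴)(-8.6)+(7.7 × 10⁻⁴)(+0.19) = 1.6 × 10⁻³ → stable
  52–223 m: −αΔT+βΔS = −(1.7 × 10⁻⁴)(+2.5)+(7.7 × 10⁻⁴)(+1.81) = 9.7 × 10⁻⁴ → stable
  223–240 m: −αΔT+βΔS = −(1.7 × 10⁻⁴)(+0.2)+(7.7 × 10⁻⁴)(+0.75) = 5.4 × 10⁻⁴ → stable
Every interval has Δρ > 0: the column is stably stratified throughout.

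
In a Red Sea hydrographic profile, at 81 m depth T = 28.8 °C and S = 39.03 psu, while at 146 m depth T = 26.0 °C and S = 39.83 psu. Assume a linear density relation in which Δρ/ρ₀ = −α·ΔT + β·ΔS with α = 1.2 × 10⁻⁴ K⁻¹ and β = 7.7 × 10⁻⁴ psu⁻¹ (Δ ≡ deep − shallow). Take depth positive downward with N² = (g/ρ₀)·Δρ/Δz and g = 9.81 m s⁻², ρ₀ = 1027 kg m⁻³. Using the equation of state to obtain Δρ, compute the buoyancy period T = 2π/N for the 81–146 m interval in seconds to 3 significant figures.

ΔT = -2.8 K, ΔS = +0.80 psu (deep − shallow).
Δρ/ρ₀ = −αΔT + βΔS = 3.36 × 10⁻⁴ + 6.16 × 10⁻⁴ = 9.52 × 10⁻⁴, so Δρ ≈ 0.9777 kg m⁻³.
N² = (g/ρ₀)·Δρ/Δz = g·(Δρ/ρ₀)/Δz = 9.81 × 9.52 × 10⁻⁴ / 65 = 1.4368 × 10⁻⁴ s⁻².
N = √(1.4368 × 10⁻⁴) = 0.011987 rad s⁻¹ → T = 2π/N = 524.17 s ≈ 524 s.

524 s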